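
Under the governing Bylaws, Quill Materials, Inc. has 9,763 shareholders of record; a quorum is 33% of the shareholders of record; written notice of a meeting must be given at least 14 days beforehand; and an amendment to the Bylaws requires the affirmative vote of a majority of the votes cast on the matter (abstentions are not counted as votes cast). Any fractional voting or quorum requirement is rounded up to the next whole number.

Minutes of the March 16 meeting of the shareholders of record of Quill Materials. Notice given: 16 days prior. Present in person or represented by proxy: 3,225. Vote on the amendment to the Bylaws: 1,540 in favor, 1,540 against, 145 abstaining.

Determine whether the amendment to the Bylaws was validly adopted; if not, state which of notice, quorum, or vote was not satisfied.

Invalid — vote requirement not satisfied.

Notice: 16 days given; 14 required. Satisfied.
Quorum: 33% of 9,763 = 3,221.79, rounded up to 3,222; 3,225 present. Satisfied.
Vote: requires a majority of the votes cast (3,225 − 145 abstaining = 3,080); a majority of 3080 is 1541, so 1,541 needed; 1,540 in favor. Not satisfied.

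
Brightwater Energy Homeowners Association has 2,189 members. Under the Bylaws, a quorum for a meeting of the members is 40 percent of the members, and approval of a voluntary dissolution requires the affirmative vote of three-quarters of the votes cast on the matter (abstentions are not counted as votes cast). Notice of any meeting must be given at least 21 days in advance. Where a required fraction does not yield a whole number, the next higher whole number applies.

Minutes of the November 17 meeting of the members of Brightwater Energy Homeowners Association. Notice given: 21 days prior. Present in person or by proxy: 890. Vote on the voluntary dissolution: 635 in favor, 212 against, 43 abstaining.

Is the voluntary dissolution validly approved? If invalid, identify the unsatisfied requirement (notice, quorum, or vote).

Invalid — vote requirement not satisfied.

Notice: 21 days given; 21 required. Satisfied.
Quorum: 40% of 2,189 = 875.60, rounded up to 876; 890 present. Satisfied.
Vote: requires three-fourths of the votes cast (890 − 43 abstaining = 847); 3/4 of 847 = 635.25, rounded up to 636, so 636 needed; 635 in favor. Not satisfied.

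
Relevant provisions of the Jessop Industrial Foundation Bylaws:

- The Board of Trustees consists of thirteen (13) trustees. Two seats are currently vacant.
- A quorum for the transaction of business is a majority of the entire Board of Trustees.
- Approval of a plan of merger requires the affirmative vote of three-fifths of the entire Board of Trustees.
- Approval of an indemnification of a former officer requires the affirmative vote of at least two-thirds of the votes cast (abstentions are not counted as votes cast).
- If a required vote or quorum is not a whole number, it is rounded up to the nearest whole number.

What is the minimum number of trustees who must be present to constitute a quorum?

7

A majority of 13 is 7.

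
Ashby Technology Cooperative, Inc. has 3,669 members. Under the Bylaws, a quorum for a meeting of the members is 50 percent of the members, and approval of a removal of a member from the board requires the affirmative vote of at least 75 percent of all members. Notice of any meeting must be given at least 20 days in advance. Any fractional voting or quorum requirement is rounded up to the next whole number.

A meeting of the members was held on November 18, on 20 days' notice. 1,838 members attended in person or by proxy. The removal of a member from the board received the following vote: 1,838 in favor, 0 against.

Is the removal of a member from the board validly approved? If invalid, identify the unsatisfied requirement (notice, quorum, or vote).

Notice: 20 days given; 20 required. Satisfied.
Quorum: 50% of 3,669 = 1,834.50, rounded up to 1,835; 1,838 present. Satisfied.
Vote: requires three-fourths of all members (3,669); 3/4 of 3669 = 2751.75, rounded up to 2752, so 2,752 needed; 1,838 in favor. Not satisfied.

Invalid — vote requirement not satisfied.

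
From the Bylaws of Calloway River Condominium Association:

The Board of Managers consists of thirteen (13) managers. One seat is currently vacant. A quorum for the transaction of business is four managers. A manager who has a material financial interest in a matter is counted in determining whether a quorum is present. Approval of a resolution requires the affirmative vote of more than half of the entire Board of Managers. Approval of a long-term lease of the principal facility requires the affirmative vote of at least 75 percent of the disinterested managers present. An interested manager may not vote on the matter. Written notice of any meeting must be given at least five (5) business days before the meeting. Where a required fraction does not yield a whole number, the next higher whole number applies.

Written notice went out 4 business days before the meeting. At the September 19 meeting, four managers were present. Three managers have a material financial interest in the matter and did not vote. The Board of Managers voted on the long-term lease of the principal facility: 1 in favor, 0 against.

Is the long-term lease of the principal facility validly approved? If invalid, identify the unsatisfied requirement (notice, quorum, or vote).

Invalid — notice requirement not satisfied.

Notice: 4 business days given; 5 required (4 < 5). Not satisfied.
Quorum: 4 present (interested managers count toward quorum); quorum is 4. Satisfied.
Vote: the long-term lease of the principal facility requires three-fourths of the disinterested managers present (4 − 3 = 1). 3/4 of 1 = 0.75, rounded up to 1, so 1 affirmative vote is needed; 1 voted in favor. Satisfied.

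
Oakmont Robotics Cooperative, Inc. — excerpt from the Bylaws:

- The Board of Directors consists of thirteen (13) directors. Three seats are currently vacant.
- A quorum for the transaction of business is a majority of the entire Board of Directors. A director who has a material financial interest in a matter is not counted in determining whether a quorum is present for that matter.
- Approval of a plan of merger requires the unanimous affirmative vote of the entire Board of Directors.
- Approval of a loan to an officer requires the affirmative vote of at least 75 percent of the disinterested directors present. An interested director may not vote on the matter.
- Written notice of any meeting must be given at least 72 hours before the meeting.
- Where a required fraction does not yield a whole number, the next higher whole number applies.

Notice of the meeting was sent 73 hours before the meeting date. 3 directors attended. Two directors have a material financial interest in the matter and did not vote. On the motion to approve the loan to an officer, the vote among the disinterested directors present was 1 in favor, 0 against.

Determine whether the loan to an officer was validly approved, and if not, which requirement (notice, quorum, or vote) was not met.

Notice: 73 hours given; 72 required (73 ≥ 72). Satisfied.
Quorum: 3 present, but the 2 interested directors do not count, leaving 1. Quorum is 7. Not satisfied.
Vote: the loan to an officer requires three-fourths of the disinterested directors present (3 − 2 = 1). 3/4 of 1 = 0.75, rounded up to 1, so 1 affirmative vote is needed; 1 voted in favor. Satisfied. (Moot — without a quorum no business can be validly transacted.)

Invalid — quorum requirement not satisfied.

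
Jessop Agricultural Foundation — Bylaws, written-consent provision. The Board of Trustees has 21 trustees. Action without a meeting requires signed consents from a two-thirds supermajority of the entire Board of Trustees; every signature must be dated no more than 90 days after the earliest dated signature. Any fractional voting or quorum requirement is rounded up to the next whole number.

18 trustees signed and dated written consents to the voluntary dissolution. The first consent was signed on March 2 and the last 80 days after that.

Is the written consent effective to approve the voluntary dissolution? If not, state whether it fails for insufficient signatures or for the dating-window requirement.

Effective — both the signature and dating-window requirements are satisfied.

Signatures required: a two-thirds supermajority of 21 — 2/3 of 21 = 14, so 14 needed; 18 signed. Sufficient.
Dating window: the latest signature is 80 days after the earliest; the limit is 90 days. Within the window.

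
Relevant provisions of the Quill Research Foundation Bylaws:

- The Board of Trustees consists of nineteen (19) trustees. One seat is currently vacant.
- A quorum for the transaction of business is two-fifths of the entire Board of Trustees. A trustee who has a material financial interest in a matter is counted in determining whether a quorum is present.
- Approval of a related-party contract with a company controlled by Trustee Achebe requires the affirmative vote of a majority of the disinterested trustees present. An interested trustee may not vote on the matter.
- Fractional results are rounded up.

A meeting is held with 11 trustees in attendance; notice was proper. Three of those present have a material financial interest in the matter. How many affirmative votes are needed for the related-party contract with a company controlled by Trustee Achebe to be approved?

5

The related-party contract with a company controlled by Trustee Achebe requires a majority of the disinterested trustees present (11 − 3 = 8).
A majority of 8 is 5.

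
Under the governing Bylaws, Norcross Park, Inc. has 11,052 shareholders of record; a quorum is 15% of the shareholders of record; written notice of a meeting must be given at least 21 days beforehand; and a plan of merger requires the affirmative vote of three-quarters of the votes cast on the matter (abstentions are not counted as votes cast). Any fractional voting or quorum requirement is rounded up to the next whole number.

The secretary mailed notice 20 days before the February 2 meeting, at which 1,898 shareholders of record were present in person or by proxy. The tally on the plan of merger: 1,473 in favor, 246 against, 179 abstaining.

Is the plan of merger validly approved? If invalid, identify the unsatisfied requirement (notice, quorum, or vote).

Notice: 20 days given; 21 required. Not satisfied.
Quorum: 15% of 11,052 = 1,657.80, rounded up to 1,658; 1,898 present. Satisfied.
Vote: requires three-fourths of the votes cast (1,898 − 179 abstaining = 1,719); 3/4 of 1719 = 1289.25, rounded up to 1290, so 1,290 needed; 1,473 in favor. Satisfied.

Invalid — notice requirement not satisfied.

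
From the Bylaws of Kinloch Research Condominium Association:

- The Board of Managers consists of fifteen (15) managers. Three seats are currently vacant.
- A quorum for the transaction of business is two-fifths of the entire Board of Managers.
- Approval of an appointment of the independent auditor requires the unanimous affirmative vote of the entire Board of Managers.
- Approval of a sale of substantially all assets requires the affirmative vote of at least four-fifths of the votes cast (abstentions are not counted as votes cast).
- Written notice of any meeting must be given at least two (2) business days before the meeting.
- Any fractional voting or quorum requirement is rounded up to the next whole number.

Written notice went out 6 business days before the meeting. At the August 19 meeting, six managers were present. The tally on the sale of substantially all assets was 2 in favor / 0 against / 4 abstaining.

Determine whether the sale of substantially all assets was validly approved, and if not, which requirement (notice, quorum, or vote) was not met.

Notice: 6 business days given; 2 required (6 ≥ 2). Satisfied.
Quorum: 6 present; quorum is 6. Satisfied.
Vote: the sale of substantially all assets requires four-fifths of the votes cast (6 present − 4 abstaining = 2). 4/5 of 2 = 1.60, rounded up to 2, so 2 affirmative votes are needed; 2 voted in favor. Satisfied.

Valid — all requirements satisfied.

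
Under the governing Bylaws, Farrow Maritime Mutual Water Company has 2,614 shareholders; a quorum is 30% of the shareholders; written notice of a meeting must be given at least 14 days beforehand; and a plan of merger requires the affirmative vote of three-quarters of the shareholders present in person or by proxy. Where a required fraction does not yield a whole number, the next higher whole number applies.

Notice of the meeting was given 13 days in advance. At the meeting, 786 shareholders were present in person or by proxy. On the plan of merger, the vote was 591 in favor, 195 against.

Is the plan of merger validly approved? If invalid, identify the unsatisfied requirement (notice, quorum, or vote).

Invalid — notice requirement not satisfied.

Notice: 13 days given; 14 required. Not satisfied.
Quorum: 30% of 2,614 = 784.20, rounded up to 785; 786 present. Satisfied.
Vote: requires three-fourths of those present (786); 3/4 of 786 = 589.50, rounded up to 590, so 590 needed; 591 in favor. Satisfied.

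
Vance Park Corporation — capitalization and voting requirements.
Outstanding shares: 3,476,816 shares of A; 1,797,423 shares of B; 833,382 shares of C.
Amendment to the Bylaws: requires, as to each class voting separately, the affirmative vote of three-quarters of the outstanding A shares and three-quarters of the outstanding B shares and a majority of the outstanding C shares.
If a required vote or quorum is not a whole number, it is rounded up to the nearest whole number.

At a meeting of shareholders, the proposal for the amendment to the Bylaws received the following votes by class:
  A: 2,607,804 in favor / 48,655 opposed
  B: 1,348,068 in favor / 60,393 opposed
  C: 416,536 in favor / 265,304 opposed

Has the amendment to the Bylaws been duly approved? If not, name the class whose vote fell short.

Not approved — the C shares did not give the required vote.

A: 3/4 of 3476816 = 2607612; 2,607,612 required, 2,607,804 in favor — approved.
B: 3/4 of 1797423 = 1348067.25, rounded up to 1348068; 1,348,068 required, 1,348,068 in favor — approved.
C: a majority of 833382 is 416692; 416,692 required, 416,536 in favor — not approved.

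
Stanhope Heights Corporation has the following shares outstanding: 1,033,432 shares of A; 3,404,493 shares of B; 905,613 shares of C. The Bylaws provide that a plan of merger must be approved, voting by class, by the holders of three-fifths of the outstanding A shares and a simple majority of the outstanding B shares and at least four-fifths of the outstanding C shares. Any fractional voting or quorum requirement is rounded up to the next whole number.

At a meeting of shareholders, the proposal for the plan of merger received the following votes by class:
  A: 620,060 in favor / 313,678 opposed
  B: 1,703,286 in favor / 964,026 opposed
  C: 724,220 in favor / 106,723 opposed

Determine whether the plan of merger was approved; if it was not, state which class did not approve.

A: 3/5 of 1033432 = 620059.20, rounded up to 620060; 620,060 required, 620,060 in favor — approved.
B: a majority of 3404493 is 1702247; 1,702,247 required, 1,703,286 in favor — approved.
C: 4/5 of 905613 = 724490.40, rounded up to 724491; 724,491 required, 724,220 in favor — not approved.

Not approved — the C shares did not give the required vote.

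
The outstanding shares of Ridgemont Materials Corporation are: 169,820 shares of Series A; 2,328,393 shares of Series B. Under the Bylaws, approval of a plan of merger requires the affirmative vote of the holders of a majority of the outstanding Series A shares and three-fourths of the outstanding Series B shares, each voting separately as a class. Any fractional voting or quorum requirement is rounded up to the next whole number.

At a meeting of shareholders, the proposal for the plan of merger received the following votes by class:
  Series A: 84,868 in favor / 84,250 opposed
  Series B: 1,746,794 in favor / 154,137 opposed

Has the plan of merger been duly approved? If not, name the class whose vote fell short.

Not approved — the Series A shares did not give the required vote.

Series A: a majority of 169820 is 84911; 84,911 required, 84,868 in favor — not approved.
Series B: 3/4 of 2328393 = 1746294.75, rounded up to 1746295; 1,746,295 required, 1,746,794 in favor — approved.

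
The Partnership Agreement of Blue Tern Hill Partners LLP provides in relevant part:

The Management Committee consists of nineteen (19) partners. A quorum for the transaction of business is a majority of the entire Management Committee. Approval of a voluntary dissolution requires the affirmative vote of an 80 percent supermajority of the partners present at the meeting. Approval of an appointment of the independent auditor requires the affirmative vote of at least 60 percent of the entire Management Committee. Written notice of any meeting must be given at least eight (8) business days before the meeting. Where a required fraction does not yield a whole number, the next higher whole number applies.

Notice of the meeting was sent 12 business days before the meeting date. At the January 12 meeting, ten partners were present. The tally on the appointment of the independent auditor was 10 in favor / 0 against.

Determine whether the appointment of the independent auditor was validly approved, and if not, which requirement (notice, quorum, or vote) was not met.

Invalid — vote requirement not satisfied.

Notice: 12 business days given; 8 required (12 ≥ 8). Satisfied.
Quorum: 10 present; quorum is 10. Satisfied.
Vote: the appointment of the independent auditor requires three-fifths of the entire Management Committee (19). 3/5 of 19 = 11.40, rounded up to 12, so 12 affirmative votes are needed; 10 voted in favor. Not satisfied.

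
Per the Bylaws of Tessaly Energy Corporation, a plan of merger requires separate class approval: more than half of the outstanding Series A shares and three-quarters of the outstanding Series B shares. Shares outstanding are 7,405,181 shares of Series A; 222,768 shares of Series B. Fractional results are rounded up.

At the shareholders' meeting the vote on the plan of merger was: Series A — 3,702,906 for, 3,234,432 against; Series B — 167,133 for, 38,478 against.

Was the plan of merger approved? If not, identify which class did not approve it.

Approved — every class gave the required vote.

Series A: a majority of 7405181 is 3702591; 3,702,591 required, 3,702,906 in favor — approved.
Series B: 3/4 of 222768 = 167076; 167,076 required, 167,133 in favor — approved.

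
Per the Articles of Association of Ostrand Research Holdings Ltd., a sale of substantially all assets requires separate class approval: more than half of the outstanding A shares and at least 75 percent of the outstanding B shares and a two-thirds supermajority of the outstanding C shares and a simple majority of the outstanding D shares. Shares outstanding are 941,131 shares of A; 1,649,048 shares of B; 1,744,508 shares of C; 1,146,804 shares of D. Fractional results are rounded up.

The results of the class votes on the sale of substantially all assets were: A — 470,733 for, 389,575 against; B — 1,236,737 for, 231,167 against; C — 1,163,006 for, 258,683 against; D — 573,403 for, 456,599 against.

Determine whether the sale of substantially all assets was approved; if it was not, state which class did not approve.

A: a majority of 941131 is 470566; 470,566 required, 470,733 in favor — approved.
B: 3/4 of 1649048 = 1236786; 1,236,786 required, 1,236,737 in favor — not approved.
C: 2/3 of 1744508 = 1163005.33, rounded up to 1163006; 1,163,006 required, 1,163,006 in favor — approved.
D: a majority of 1146804 is 573403; 573,403 required, 573,403 in favor — approved.

Not approved — the B shares did not give the required vote.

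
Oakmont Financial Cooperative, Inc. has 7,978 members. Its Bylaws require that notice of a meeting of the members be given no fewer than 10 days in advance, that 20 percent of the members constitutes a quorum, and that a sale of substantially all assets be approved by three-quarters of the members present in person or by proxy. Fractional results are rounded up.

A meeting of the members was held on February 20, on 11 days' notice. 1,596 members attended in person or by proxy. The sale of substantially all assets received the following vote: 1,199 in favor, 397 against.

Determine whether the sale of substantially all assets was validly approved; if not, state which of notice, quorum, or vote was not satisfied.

Valid — all requirements satisfied.

Notice: 11 days given; 10 required. Satisfied.
Quorum: 20% of 7,978 = 1,595.60, rounded up to 1,596; 1,596 present. Satisfied.
Vote: requires three-fourths of those present (1,596); 3/4 of 1596 = 1197, so 1,197 needed; 1,199 in favor. Satisfied.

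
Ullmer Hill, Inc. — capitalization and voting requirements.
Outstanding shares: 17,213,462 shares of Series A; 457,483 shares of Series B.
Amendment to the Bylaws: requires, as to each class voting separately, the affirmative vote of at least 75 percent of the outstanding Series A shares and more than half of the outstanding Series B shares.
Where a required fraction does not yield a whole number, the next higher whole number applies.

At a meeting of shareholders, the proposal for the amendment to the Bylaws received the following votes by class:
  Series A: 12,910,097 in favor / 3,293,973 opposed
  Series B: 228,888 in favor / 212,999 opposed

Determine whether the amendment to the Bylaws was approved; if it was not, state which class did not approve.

Approved — every class gave the required vote.

Series A: 3/4 of 17213462 = 12910096.50, rounded up to 12910097; 12,910,097 required, 12,910,097 in favor — approved.
Series B: a majority of 457483 is 228742; 228,742 required, 228,888 in favor — approved.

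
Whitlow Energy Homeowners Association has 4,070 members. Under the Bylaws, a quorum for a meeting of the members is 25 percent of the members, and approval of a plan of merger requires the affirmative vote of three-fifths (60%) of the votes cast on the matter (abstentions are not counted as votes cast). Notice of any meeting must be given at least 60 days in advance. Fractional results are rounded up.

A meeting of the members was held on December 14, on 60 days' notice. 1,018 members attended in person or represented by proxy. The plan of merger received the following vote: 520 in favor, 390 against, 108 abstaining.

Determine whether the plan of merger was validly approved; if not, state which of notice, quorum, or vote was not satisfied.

Notice: 60 days given; 60 required. Satisfied.
Quorum: 25% of 4,070 = 1,017.50, rounded up to 1,018; 1,018 present. Satisfied.
Vote: requires three-fifths of the votes cast (1,018 − 108 abstaining = 910); 3/5 of 910 = 546, so 546 needed; 520 in favor. Not satisfied.

Invalid — vote requirement not satisfied.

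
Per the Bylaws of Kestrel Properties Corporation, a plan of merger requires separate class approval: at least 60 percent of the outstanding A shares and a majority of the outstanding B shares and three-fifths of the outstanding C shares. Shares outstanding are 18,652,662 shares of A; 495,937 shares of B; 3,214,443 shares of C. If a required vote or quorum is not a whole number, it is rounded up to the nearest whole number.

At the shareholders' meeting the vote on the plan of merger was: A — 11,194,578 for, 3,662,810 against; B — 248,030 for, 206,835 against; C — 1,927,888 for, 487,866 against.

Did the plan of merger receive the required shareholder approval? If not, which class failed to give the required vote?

A: 3/5 of 18652662 = 11191597.20, rounded up to 11191598; 11,191,598 required, 11,194,578 in favor — approved.
B: a majority of 495937 is 247969; 247,969 required, 248,030 in favor — approved.
C: 3/5 of 3214443 = 1928665.80, rounded up to 1928666; 1,928,666 required, 1,927,888 in favor — not approved.

Not approved — the C shares did not give the required vote.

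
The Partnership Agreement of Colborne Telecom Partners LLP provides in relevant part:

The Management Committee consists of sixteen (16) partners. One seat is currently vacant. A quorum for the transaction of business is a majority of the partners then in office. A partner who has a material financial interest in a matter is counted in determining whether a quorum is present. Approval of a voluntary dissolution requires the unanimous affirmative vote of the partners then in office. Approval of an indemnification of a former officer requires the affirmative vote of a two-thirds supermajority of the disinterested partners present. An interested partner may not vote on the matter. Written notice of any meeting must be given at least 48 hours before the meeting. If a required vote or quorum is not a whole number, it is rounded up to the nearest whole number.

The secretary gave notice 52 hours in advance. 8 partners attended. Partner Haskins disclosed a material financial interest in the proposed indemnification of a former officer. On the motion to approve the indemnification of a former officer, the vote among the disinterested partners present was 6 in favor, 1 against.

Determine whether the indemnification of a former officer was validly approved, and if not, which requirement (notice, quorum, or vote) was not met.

Valid — all requirements satisfied.

Notice: 52 hours given; 48 required (52 ≥ 48). Satisfied.
Quorum: 8 present (interested partners count toward quorum); quorum is 8. Satisfied.
Vote: the indemnification of a former officer requires two-thirds of the disinterested partners present (8 − 1 = 7). 2/3 of 7 = 4.67, rounded up to 5, so 5 affirmative votes are needed; 6 voted in favor. Satisfied.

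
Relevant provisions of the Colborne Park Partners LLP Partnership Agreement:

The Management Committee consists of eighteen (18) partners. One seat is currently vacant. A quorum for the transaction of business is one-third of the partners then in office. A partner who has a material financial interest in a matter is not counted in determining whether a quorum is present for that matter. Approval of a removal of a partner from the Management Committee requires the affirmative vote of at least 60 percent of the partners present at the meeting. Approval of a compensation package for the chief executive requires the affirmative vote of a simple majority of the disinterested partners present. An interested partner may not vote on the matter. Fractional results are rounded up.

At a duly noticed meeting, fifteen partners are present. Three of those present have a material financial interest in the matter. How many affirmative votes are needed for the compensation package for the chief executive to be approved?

The compensation package for the chief executive requires a majority of the disinterested partners present (15 − 3 = 12).
A majority of 12 is 7.

7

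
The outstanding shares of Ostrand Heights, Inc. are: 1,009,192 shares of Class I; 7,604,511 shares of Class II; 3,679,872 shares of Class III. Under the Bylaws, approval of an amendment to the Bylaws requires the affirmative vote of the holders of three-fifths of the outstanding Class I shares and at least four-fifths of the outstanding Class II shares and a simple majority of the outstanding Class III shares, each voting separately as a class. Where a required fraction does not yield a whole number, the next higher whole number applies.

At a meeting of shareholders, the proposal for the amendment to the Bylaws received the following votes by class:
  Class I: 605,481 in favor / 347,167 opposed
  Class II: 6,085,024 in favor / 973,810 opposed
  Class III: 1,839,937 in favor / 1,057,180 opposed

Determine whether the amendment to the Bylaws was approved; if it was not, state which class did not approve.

Class I: 3/5 of 1009192 = 605515.20, rounded up to 605516; 605,516 required, 605,481 in favor — not approved.
Class II: 4/5 of 7604511 = 6083608.80, rounded up to 6083609; 6,083,609 required, 6,085,024 in favor — approved.
Class III: a majority of 3679872 is 1839937; 1,839,937 required, 1,839,937 in favor — approved.

Not approved — the Class I shares did not give the required vote.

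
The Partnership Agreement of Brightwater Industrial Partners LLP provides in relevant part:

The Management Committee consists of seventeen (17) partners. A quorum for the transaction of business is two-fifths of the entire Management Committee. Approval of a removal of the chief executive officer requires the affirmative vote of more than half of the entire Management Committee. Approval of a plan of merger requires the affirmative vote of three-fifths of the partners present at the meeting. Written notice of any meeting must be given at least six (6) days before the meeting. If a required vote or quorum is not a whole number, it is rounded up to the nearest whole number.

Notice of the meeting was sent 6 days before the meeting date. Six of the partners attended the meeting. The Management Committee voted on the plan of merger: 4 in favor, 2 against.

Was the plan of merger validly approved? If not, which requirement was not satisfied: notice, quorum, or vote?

Invalid — quorum requirement not satisfied.

Notice: 6 days given; 6 required (6 ≥ 6). Satisfied.
Quorum: 6 present; quorum is 7. Not satisfied.
Vote: the plan of merger requires three-fifths of the partners present (6). 3/5 of 6 = 3.60, rounded up to 4, so 4 affirmative votes are needed; 4 voted in favor. Satisfied. (Moot — without a quorum no business can be validly transacted.)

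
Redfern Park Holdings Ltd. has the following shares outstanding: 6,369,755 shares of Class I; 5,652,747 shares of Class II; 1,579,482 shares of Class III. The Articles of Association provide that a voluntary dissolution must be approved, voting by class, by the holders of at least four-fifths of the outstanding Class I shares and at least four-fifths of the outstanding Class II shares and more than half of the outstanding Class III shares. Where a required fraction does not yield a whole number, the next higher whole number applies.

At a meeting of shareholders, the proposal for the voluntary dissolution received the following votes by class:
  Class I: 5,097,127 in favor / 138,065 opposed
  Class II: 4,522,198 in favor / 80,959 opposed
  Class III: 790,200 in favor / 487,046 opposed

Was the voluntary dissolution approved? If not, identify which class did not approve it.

Class I: 4/5 of 6369755 = 5095804; 5,095,804 required, 5,097,127 in favor — approved.
Class II: 4/5 of 5652747 = 4522197.60, rounded up to 4522198; 4,522,198 required, 4,522,198 in favor — approved.
Class III: a majority of 1579482 is 789742; 789,742 required, 790,200 in favor — approved.

Approved — every class gave the required vote.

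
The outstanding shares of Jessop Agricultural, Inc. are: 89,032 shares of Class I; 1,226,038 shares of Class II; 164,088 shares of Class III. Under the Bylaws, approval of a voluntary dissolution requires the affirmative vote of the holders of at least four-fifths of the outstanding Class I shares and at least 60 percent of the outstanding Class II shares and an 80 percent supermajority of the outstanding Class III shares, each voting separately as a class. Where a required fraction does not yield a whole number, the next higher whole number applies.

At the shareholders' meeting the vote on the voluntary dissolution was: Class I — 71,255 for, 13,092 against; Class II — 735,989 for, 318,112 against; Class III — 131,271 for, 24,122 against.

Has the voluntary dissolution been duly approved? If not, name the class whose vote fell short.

Approved — every class gave the required vote.

Class I: 4/5 of 89032 = 71225.60, rounded up to 71226; 71,226 required, 71,255 in favor — approved.
Class II: 3/5 of 1226038 = 735622.80, rounded up to 735623; 735,623 required, 735,989 in favor — approved.
Class III: 4/5 of 164088 = 131270.40, rounded up to 131271; 131,271 required, 131,271 in favor — approved.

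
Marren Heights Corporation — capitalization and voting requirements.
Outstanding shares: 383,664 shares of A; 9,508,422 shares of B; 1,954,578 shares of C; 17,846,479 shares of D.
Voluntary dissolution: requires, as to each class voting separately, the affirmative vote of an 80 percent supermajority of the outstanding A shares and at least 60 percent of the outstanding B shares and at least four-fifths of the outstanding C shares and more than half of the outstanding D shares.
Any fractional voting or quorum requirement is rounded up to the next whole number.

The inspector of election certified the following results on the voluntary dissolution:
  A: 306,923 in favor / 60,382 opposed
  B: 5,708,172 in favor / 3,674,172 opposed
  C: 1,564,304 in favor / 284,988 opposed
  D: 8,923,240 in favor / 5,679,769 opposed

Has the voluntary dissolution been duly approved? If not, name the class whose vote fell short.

A: 4/5 of 383664 = 306931.20, rounded up to 306932; 306,932 required, 306,923 in favor — not approved.
B: 3/5 of 9508422 = 5705053.20, rounded up to 5705054; 5,705,054 required, 5,708,172 in favor — approved.
C: 4/5 of 1954578 = 1563662.40, rounded up to 1563663; 1,563,663 required, 1,564,304 in favor — approved.
D: a majority of 17846479 is 8923240; 8,923,240 required, 8,923,240 in favor — approved.

Not approved — the A shares did not give the required vote.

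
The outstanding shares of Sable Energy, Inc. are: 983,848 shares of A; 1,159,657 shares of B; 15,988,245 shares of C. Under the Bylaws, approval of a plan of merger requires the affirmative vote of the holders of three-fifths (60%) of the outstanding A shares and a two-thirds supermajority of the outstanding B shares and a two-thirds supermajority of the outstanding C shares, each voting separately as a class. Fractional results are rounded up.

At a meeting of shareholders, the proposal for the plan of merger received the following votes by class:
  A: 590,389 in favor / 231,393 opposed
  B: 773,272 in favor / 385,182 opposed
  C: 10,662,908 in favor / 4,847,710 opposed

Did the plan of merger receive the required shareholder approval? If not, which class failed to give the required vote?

A: 3/5 of 983848 = 590308.80, rounded up to 590309; 590,309 required, 590,389 in favor — approved.
B: 2/3 of 1159657 = 773104.67, rounded up to 773105; 773,105 required, 773,272 in favor — approved.
C: 2/3 of 15988245 = 10658830; 10,658,830 required, 10,662,908 in favor — approved.

Approved — every class gave the required vote.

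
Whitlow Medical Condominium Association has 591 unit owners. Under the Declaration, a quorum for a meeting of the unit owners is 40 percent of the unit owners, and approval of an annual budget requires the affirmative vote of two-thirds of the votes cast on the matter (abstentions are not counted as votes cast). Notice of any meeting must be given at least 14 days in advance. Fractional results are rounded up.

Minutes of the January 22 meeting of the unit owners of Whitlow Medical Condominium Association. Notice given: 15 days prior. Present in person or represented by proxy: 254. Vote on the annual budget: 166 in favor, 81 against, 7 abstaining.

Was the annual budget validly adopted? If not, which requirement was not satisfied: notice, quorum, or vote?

Notice: 15 days given; 14 required. Satisfied.
Quorum: 40% of 591 = 236.40, rounded up to 237; 254 present. Satisfied.
Vote: requires two-thirds of the votes cast (254 − 7 abstaining = 247); 2/3 of 247 = 164.67, rounded up to 165, so 165 needed; 166 in favor. Satisfied.

Valid — all requirements satisfied.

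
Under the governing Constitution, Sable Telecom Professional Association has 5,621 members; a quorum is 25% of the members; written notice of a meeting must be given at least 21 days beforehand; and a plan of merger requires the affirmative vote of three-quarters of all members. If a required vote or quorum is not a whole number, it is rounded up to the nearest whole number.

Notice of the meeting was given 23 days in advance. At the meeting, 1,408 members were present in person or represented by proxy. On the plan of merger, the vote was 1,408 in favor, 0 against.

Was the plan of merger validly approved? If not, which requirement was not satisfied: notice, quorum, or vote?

Notice: 23 days given; 21 required. Satisfied.
Quorum: 25% of 5,621 = 1,405.25, rounded up to 1,406; 1,408 present. Satisfied.
Vote: requires three-fourths of all members (5,621); 3/4 of 5621 = 4215.75, rounded up to 4216, so 4,216 needed; 1,408 in favor. Not satisfied.

Invalid — vote requirement not satisfied.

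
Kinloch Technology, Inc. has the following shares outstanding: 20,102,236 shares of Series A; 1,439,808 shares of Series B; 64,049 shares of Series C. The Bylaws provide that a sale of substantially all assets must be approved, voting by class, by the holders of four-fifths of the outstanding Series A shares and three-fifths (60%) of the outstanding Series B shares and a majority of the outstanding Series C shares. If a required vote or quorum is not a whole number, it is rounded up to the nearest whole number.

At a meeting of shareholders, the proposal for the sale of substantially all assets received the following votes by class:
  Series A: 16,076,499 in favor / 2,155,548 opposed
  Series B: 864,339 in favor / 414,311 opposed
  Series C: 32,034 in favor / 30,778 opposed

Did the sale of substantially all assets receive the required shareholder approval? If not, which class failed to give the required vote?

Not approved — the Series A shares did not give the required vote.

Series A: 4/5 of 20102236 = 16081788.80, rounded up to 16081789; 16,081,789 required, 16,076,499 in favor — not approved.
Series B: 3/5 of 1439808 = 863884.80, rounded up to 863885; 863,885 required, 864,339 in favor — approved.
Series C: a majority of 64049 is 32025; 32,025 required, 32,034 in favor — approved.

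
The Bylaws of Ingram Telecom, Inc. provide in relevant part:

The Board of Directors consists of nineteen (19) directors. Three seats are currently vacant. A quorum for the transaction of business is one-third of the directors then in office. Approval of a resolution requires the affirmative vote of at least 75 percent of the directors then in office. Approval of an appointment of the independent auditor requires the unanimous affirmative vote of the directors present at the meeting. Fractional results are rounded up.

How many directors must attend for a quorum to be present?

1/3 of 16 = 5.33, rounded up to 6.

6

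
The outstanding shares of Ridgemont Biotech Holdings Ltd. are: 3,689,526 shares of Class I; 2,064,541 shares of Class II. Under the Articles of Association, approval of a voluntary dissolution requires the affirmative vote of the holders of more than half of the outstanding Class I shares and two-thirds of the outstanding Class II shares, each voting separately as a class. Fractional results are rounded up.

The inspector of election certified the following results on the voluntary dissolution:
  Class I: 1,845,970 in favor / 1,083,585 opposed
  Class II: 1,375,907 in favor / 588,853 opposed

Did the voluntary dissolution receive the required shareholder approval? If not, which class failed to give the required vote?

Class I: a majority of 3689526 is 1844764; 1,844,764 required, 1,845,970 in favor — approved.
Class II: 2/3 of 2064541 = 1376360.67, rounded up to 1376361; 1,376,361 required, 1,375,907 in favor — not approved.

Not approved — the Class II shares did not give the required vote.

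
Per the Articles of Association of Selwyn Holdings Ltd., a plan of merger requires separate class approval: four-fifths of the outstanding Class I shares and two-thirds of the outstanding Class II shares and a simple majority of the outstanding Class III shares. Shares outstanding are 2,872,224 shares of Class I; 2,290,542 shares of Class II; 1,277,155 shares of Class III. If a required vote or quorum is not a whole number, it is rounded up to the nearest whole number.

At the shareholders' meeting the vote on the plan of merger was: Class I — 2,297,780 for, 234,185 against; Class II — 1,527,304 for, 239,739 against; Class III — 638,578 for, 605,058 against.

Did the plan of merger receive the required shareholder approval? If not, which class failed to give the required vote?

Class I: 4/5 of 2872224 = 2297779.20, rounded up to 2297780; 2,297,780 required, 2,297,780 in favor — approved.
Class II: 2/3 of 2290542 = 1527028; 1,527,028 required, 1,527,304 in favor — approved.
Class III: a majority of 1277155 is 638578; 638,578 required, 638,578 in favor — approved.

Approved — every class gave the required vote.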